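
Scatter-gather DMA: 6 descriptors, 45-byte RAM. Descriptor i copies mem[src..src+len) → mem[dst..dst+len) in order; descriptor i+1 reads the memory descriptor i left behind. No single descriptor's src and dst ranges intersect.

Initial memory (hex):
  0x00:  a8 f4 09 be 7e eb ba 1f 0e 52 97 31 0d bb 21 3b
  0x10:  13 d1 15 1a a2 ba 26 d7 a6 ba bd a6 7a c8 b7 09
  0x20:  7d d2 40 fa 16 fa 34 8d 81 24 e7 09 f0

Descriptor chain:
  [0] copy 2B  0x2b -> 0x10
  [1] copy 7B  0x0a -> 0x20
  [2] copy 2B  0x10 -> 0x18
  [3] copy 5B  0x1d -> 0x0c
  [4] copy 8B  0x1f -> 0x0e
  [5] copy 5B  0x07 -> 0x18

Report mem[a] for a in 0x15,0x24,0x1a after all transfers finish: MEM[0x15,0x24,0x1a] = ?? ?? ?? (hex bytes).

MEM[0x15,0x24,0x1a] = 09 21 52

[0] 0x2b->0x10 len=2 : 09 f0
[1] 0x0a->0x20 len=7 : 97 31 0d bb 21 3b 09
[2] 0x10->0x18 len=2 : 09 f0
[3] 0x1d->0x0c len=5 : c8 b7 09 97 31
[4] 0x1f->0x0e len=8 : 09 97 31 0d bb 21 3b 09
[5] 0x07->0x18 len=5 : 1f 0e 52 97 31
query mem[0x15]=0x09, mem[0x24]=0x21, mem[0x1a]=0x52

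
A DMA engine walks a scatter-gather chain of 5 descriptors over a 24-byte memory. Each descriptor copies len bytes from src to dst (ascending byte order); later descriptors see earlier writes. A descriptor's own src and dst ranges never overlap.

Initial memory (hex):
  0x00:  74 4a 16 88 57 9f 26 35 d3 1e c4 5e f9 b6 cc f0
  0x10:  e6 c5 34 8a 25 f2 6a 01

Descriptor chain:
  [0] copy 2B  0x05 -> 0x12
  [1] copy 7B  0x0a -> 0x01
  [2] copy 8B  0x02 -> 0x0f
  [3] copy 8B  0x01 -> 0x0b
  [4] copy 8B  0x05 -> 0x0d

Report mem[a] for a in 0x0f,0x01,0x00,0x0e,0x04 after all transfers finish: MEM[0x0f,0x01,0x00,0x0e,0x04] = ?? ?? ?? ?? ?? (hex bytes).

MEM[0x0f,0x01,0x00,0x0e,0x04] = e6 c4 74 f0 b6

#0 dst[0x12+2] := {0x9f,0x26}
#1 dst[0x01+7] := {0xc4,0x5e,0xf9,0xb6,0xcc,0xf0,0xe6}
#2 dst[0x0f+8] := {0x5e,0xf9,0xb6,0xcc,0xf0,0xe6,0xd3,0x1e}
#3 dst[0x0b+8] := {0xc4,0x5e,0xf9,0xb6,0xcc,0xf0,0xe6,0xd3}
#4 dst[0x0d+8] := {0xcc,0xf0,0xe6,0xd3,0x1e,0xc4,0xc4,0x5e}
query mem[0x0f]=0xe6, mem[0x01]=0xc4, mem[0x00]=0x74, mem[0x0e]=0xf0, mem[0x04]=0xb6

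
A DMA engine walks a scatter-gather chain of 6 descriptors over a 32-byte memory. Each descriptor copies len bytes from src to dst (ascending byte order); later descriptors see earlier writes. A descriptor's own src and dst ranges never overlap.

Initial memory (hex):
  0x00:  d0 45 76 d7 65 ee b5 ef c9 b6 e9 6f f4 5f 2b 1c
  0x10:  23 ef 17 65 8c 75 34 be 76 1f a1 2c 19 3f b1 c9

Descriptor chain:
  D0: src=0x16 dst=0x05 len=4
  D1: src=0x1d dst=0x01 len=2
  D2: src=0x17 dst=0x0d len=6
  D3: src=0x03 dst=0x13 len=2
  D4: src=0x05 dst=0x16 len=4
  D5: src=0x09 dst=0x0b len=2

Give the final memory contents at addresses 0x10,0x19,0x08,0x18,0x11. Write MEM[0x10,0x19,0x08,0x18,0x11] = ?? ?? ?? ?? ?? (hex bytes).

  after D0: wrote 4B at 0x05 = 34be761f
  after D1: wrote 2B at 0x01 = 3fb1
  after D2: wrote 6B at 0x0d = be761fa12c19
  after D3: wrote 2B at 0x13 = d765
  after D4: wrote 4B at 0x16 = 34be761f
  after D5: wrote 2B at 0x0b = b6e9
query mem[0x10]=0xa1, mem[0x19]=0x1f, mem[0x08]=0x1f, mem[0x18]=0x76, mem[0x11]=0x2c

MEM[0x10,0x19,0x08,0x18,0x11] = a1 1f 1f 76 2c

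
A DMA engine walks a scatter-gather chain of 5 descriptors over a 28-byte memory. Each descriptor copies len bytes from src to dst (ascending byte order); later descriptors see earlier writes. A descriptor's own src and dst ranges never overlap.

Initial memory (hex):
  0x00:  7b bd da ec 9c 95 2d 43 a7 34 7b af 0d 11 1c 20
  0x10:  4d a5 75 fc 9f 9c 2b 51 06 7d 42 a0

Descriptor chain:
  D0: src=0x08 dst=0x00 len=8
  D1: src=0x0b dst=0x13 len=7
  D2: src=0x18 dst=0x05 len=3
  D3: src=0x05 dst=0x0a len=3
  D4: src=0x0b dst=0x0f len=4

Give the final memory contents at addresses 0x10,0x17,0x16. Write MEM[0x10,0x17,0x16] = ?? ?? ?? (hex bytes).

D0: mem[0x00..0x07] <- [a7 34 7b af 0d 11 1c 20]
D1: mem[0x13..0x19] <- [af 0d 11 1c 20 4d a5]
D2: mem[0x05..0x07] <- [4d a5 42]
D3: mem[0x0a..0x0c] <- [4d a5 42]
D4: mem[0x0f..0x12] <- [a5 42 11 1c]
query mem[0x10]=0x42, mem[0x17]=0x20, mem[0x16]=0x1c

MEM[0x10,0x17,0x16] = 42 20 1c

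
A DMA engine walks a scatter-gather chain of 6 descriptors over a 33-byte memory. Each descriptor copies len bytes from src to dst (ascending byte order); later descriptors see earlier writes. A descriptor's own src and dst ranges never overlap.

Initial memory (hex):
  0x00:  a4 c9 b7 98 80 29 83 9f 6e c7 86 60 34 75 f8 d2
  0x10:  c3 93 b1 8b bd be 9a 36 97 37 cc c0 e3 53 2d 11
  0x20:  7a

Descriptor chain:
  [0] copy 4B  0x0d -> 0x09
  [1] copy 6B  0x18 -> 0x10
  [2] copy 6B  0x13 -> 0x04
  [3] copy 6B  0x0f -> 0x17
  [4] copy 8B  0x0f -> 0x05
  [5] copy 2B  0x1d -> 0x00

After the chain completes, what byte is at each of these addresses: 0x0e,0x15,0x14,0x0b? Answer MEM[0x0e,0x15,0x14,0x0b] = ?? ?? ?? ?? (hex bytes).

[0] 0x0d->0x09 len=4 : 75 f8 d2 c3
[1] 0x18->0x10 len=6 : 97 37 cc c0 e3 53
[2] 0x13->0x04 len=6 : c0 e3 53 9a 36 97
[3] 0x0f->0x17 len=6 : d2 97 37 cc c0 e3
[4] 0x0f->0x05 len=8 : d2 97 37 cc c0 e3 53 9a
[5] 0x1d->0x00 len=2 : 53 2d
query mem[0x0e]=0xf8, mem[0x15]=0x53, mem[0x14]=0xe3, mem[0x0b]=0x53

MEM[0x0e,0x15,0x14,0x0b] = f8 53 e3 53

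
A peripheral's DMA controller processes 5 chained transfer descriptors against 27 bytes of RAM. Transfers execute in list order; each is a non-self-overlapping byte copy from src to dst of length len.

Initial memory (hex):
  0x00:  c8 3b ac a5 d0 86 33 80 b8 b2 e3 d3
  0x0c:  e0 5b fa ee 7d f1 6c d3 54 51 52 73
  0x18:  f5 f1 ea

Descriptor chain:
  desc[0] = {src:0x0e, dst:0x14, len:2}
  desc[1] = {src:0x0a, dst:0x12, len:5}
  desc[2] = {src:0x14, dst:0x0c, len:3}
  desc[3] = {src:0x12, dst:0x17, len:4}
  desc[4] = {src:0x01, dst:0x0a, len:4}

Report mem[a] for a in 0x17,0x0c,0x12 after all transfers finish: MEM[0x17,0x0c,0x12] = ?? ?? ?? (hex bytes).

D0: mem[0x14..0x15] <- [fa ee]
D1: mem[0x12..0x16] <- [e3 d3 e0 5b fa]
D2: mem[0x0c..0x0e] <- [e0 5b fa]
D3: mem[0x17..0x1a] <- [e3 d3 e0 5b]
D4: mem[0x0a..0x0d] <- [3b ac a5 d0]
query mem[0x17]=0xe3, mem[0x0c]=0xa5, mem[0x12]=0xe3

MEM[0x17,0x0c,0x12] = e3 a5 e3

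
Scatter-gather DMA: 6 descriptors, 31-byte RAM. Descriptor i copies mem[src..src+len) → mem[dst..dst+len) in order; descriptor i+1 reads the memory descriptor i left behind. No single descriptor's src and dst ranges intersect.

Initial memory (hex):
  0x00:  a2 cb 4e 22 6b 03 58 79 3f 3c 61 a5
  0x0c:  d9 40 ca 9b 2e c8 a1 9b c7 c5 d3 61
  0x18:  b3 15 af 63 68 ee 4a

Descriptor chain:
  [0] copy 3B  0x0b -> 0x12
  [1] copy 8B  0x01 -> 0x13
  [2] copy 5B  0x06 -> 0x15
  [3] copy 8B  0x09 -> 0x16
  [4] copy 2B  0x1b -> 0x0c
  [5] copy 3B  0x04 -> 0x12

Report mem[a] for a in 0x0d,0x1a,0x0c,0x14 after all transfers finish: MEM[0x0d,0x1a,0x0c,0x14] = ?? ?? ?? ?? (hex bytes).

MEM[0x0d,0x1a,0x0c,0x14] = 9b 40 ca 58

#0 dst[0x12+3] := {0xa5,0xd9,0x40}
#1 dst[0x13+8] := {0xcb,0x4e,0x22,0x6b,0x03,0x58,0x79,0x3f}
#2 dst[0x15+5] := {0x58,0x79,0x3f,0x3c,0x61}
#3 dst[0x16+8] := {0x3c,0x61,0xa5,0xd9,0x40,0xca,0x9b,0x2e}
#4 dst[0x0c+2] := {0xca,0x9b}
#5 dst[0x12+3] := {0x6b,0x03,0x58}
query mem[0x0d]=0x9b, mem[0x1a]=0x40, mem[0x0c]=0xca, mem[0x14]=0x58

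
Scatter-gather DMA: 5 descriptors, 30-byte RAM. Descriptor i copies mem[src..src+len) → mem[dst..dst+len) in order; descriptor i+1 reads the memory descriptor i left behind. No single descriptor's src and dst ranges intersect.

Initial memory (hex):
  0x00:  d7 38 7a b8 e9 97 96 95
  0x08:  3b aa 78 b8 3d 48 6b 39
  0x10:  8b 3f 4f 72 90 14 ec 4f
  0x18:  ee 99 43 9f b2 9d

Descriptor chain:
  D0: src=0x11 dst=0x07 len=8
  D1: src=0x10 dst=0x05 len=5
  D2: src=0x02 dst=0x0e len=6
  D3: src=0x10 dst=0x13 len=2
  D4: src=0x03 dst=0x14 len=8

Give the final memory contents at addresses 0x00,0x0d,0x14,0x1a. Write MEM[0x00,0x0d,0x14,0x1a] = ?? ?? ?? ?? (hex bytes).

#0 dst[0x07+8] := {0x3f,0x4f,0x72,0x90,0x14,0xec,0x4f,0xee}
#1 dst[0x05+5] := {0x8b,0x3f,0x4f,0x72,0x90}
#2 dst[0x0e+6] := {0x7a,0xb8,0xe9,0x8b,0x3f,0x4f}
#3 dst[0x13+2] := {0xe9,0x8b}
#4 dst[0x14+8] := {0xb8,0xe9,0x8b,0x3f,0x4f,0x72,0x90,0x90}
query mem[0x00]=0xd7, mem[0x0d]=0x4f, mem[0x14]=0xb8, mem[0x1a]=0x90

MEM[0x00,0x0d,0x14,0x1a] = d7 4f b8 90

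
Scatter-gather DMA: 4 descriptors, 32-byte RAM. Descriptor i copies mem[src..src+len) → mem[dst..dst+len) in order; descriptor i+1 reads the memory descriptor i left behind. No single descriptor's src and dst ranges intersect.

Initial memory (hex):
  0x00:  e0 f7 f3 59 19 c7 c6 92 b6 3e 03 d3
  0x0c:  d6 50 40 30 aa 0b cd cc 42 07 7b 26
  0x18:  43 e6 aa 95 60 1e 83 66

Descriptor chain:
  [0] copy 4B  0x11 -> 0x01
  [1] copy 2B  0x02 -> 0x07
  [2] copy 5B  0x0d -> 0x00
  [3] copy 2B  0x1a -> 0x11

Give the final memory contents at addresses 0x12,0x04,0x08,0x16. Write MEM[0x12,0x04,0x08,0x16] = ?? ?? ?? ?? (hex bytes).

MEM[0x12,0x04,0x08,0x16] = 95 0b cc 7b

[0] 0x11->0x01 len=4 : 0b cd cc 42
[1] 0x02->0x07 len=2 : cd cc
[2] 0x0d->0x00 len=5 : 50 40 30 aa 0b
[3] 0x1a->0x11 len=2 : aa 95
query mem[0x12]=0x95, mem[0x04]=0x0b, mem[0x08]=0xcc, mem[0x16]=0x7b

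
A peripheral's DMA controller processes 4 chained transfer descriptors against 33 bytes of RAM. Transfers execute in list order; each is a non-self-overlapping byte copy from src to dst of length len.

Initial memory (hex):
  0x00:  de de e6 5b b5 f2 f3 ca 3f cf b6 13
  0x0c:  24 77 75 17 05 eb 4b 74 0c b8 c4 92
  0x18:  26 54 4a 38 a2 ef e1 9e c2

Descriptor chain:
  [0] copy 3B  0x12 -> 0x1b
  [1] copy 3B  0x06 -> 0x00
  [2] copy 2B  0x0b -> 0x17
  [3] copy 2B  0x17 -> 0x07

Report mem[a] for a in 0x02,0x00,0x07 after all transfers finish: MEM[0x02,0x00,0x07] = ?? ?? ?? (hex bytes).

#0 dst[0x1b+3] := {0x4b,0x74,0x0c}
#1 dst[0x00+3] := {0xf3,0xca,0x3f}
#2 dst[0x17+2] := {0x13,0x24}
#3 dst[0x07+2] := {0x13,0x24}
query mem[0x02]=0x3f, mem[0x00]=0xf3, mem[0x07]=0x13

MEM[0x02,0x00,0x07] = 3f f3 13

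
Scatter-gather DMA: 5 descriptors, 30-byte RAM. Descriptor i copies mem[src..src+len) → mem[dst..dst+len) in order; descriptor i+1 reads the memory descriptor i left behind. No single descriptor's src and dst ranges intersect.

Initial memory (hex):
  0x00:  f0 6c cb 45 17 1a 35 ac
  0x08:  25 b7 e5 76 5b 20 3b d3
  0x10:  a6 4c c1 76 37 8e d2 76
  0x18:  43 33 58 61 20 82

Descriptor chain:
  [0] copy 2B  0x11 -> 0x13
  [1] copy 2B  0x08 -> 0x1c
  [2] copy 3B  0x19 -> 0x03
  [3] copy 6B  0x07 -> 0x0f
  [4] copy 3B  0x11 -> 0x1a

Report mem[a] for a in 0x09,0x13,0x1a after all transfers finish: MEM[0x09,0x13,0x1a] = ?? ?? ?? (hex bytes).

  after D0: wrote 2B at 0x13 = 4cc1
  after D1: wrote 2B at 0x1c = 25b7
  after D2: wrote 3B at 0x03 = 335861
  after D3: wrote 6B at 0x0f = ac25b7e5765b
  after D4: wrote 3B at 0x1a = b7e576
query mem[0x09]=0xb7, mem[0x13]=0x76, mem[0x1a]=0xb7

MEM[0x09,0x13,0x1a] = b7 76 b7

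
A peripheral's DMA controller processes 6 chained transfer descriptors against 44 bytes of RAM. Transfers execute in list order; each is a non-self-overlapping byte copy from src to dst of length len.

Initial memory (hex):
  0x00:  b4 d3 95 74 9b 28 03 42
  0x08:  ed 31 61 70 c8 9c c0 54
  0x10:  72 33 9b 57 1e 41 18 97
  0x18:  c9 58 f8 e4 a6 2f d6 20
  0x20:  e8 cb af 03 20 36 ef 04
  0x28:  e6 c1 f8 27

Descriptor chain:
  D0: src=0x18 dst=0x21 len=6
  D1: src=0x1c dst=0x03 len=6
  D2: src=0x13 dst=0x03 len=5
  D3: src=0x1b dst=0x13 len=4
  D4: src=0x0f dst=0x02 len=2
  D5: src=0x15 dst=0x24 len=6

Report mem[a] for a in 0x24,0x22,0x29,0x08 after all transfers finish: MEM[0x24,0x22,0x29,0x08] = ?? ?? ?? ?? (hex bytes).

[0] 0x18->0x21 len=6 : c9 58 f8 e4 a6 2f
[1] 0x1c->0x03 len=6 : a6 2f d6 20 e8 c9
[2] 0x13->0x03 len=5 : 57 1e 41 18 97
[3] 0x1b->0x13 len=4 : e4 a6 2f d6
[4] 0x0f->0x02 len=2 : 54 72
[5] 0x15->0x24 len=6 : 2f d6 97 c9 58 f8
query mem[0x24]=0x2f, mem[0x22]=0x58, mem[0x29]=0xf8, mem[0x08]=0xc9

MEM[0x24,0x22,0x29,0x08] = 2f 58 f8 c9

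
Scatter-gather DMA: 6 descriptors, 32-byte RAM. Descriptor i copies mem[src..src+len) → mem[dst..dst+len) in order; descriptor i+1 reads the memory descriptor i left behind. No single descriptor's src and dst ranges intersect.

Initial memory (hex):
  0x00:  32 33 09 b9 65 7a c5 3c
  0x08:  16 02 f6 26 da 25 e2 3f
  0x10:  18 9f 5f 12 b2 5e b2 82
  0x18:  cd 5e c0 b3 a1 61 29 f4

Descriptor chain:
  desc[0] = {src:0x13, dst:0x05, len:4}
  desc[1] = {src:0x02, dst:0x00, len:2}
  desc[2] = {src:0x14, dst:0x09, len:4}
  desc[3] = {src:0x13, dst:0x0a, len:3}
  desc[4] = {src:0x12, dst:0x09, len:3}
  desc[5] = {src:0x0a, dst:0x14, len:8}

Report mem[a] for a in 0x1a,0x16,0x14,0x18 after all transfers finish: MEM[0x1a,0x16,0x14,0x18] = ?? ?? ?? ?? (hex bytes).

[0] 0x13->0x05 len=4 : 12 b2 5e b2
[1] 0x02->0x00 len=2 : 09 b9
[2] 0x14->0x09 len=4 : b2 5e b2 82
[3] 0x13->0x0a len=3 : 12 b2 5e
[4] 0x12->0x09 len=3 : 5f 12 b2
[5] 0x0a->0x14 len=8 : 12 b2 5e 25 e2 3f 18 9f
query mem[0x1a]=0x18, mem[0x16]=0x5e, mem[0x14]=0x12, mem[0x18]=0xe2

MEM[0x1a,0x16,0x14,0x18] = 18 5e 12 e2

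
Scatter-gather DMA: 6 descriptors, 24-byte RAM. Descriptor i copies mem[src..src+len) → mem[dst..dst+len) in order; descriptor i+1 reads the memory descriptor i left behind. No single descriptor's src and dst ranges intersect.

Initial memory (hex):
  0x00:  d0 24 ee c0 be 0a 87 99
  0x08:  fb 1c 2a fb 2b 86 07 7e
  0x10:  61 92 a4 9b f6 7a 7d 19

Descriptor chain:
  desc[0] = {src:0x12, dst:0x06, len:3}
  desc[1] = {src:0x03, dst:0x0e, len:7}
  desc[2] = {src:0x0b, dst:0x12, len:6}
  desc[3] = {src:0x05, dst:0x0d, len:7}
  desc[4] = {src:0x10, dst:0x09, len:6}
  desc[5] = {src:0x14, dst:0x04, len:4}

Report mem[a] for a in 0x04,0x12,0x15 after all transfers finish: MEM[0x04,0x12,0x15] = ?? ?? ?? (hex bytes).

MEM[0x04,0x12,0x15] = 86 2a c0

#0 dst[0x06+3] := {0xa4,0x9b,0xf6}
#1 dst[0x0e+7] := {0xc0,0xbe,0x0a,0xa4,0x9b,0xf6,0x1c}
#2 dst[0x12+6] := {0xfb,0x2b,0x86,0xc0,0xbe,0x0a}
#3 dst[0x0d+7] := {0x0a,0xa4,0x9b,0xf6,0x1c,0x2a,0xfb}
#4 dst[0x09+6] := {0xf6,0x1c,0x2a,0xfb,0x86,0xc0}
#5 dst[0x04+4] := {0x86,0xc0,0xbe,0x0a}
query mem[0x04]=0x86, mem[0x12]=0x2a, mem[0x15]=0xc0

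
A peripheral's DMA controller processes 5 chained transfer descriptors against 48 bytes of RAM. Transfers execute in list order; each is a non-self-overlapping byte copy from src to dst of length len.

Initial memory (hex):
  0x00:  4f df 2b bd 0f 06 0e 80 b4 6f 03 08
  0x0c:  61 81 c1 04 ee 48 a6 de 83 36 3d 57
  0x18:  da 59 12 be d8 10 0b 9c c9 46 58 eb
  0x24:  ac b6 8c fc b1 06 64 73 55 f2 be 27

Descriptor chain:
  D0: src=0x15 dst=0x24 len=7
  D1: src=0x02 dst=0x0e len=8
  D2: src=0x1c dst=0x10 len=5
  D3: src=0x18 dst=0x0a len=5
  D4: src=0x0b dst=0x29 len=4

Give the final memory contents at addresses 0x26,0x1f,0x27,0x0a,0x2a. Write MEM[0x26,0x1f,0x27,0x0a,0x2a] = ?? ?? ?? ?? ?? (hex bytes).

MEM[0x26,0x1f,0x27,0x0a,0x2a] = 57 9c da da 12

  after D0: wrote 7B at 0x24 = 363d57da5912be
  after D1: wrote 8B at 0x0e = 2bbd0f060e80b46f
  after D2: wrote 5B at 0x10 = d8100b9cc9
  after D3: wrote 5B at 0x0a = da5912bed8
  after D4: wrote 4B at 0x29 = 5912bed8
query mem[0x26]=0x57, mem[0x1f]=0x9c, mem[0x27]=0xda, mem[0x0a]=0xda, mem[0x2a]=0x12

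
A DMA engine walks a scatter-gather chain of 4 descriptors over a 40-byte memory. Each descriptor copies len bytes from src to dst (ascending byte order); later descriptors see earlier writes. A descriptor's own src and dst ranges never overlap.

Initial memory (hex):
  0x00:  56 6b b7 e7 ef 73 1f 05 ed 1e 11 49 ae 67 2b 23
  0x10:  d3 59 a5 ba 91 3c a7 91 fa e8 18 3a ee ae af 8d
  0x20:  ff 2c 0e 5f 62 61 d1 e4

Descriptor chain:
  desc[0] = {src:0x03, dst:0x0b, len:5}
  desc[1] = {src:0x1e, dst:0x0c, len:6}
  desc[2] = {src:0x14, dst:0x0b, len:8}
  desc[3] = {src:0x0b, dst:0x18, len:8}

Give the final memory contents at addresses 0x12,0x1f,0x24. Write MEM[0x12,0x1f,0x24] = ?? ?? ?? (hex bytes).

[0] 0x03->0x0b len=5 : e7 ef 73 1f 05
[1] 0x1e->0x0c len=6 : af 8d ff 2c 0e 5f
[2] 0x14->0x0b len=8 : 91 3c a7 91 fa e8 18 3a
[3] 0x0b->0x18 len=8 : 91 3c a7 91 fa e8 18 3a
query mem[0x12]=0x3a, mem[0x1f]=0x3a, mem[0x24]=0x62

MEM[0x12,0x1f,0x24] = 3a 3a 62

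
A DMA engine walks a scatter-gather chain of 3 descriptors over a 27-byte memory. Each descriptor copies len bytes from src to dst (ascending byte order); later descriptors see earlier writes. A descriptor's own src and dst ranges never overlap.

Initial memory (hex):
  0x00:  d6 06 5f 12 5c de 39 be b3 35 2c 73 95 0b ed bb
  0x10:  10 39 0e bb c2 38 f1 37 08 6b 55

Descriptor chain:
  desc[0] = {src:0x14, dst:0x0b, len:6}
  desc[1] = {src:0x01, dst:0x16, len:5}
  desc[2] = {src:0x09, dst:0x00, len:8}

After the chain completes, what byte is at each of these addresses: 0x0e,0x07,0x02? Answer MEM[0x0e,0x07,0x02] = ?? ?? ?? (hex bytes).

  after D0: wrote 6B at 0x0b = c238f137086b
  after D1: wrote 5B at 0x16 = 065f125cde
  after D2: wrote 8B at 0x00 = 352cc238f137086b
query mem[0x0e]=0x37, mem[0x07]=0x6b, mem[0x02]=0xc2

MEM[0x0e,0x07,0x02] = 37 6b c2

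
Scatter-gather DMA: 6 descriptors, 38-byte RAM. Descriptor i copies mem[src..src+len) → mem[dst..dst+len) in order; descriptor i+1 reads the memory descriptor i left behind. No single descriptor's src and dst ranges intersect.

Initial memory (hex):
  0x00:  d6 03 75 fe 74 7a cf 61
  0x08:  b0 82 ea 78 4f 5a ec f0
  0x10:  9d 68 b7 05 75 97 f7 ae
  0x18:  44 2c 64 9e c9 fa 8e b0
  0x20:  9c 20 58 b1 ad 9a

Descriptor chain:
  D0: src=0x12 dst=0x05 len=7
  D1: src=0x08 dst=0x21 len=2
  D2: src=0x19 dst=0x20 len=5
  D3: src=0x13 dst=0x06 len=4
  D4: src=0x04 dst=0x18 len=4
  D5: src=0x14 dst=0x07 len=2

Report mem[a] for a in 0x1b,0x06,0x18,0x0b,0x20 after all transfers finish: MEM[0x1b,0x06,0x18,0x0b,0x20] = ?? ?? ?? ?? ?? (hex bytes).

  after D0: wrote 7B at 0x05 = b7057597f7ae44
  after D1: wrote 2B at 0x21 = 97f7
  after D2: wrote 5B at 0x20 = 2c649ec9fa
  after D3: wrote 4B at 0x06 = 057597f7
  after D4: wrote 4B at 0x18 = 74b70575
  after D5: wrote 2B at 0x07 = 7597
query mem[0x1b]=0x75, mem[0x06]=0x05, mem[0x18]=0x74, mem[0x0b]=0x44, mem[0x20]=0x2c

MEM[0x1b,0x06,0x18,0x0b,0x20] = 75 05 74 44 2c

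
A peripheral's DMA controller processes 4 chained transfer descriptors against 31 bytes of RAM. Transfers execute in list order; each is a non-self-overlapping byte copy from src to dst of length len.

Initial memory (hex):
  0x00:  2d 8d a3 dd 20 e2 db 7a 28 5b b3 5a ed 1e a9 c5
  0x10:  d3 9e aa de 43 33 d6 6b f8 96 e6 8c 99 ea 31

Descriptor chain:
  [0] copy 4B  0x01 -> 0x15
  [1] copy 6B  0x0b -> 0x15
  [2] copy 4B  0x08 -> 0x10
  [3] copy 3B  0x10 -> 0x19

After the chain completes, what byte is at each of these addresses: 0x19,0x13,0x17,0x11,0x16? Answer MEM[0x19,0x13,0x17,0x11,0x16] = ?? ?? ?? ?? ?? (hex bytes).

[0] 0x01->0x15 len=4 : 8d a3 dd 20
[1] 0x0b->0x15 len=6 : 5a ed 1e a9 c5 d3
[2] 0x08->0x10 len=4 : 28 5b b3 5a
[3] 0x10->0x19 len=3 : 28 5b b3
query mem[0x19]=0x28, mem[0x13]=0x5a, mem[0x17]=0x1e, mem[0x11]=0x5b, mem[0x16]=0xed

MEM[0x19,0x13,0x17,0x11,0x16] = 28 5a 1e 5b ed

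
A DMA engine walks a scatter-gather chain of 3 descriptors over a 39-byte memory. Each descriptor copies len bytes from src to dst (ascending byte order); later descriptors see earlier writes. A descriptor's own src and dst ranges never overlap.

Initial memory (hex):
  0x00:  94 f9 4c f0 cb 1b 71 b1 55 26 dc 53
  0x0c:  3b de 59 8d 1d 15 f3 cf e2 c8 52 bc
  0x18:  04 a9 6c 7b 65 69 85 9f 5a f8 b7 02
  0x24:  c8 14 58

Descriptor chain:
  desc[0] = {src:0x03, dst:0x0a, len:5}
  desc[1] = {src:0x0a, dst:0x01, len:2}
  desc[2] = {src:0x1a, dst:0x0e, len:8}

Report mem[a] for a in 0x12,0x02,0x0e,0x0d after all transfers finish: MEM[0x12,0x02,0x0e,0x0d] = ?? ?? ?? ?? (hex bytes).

[0] 0x03->0x0a len=5 : f0 cb 1b 71 b1
[1] 0x0a->0x01 len=2 : f0 cb
[2] 0x1a->0x0e len=8 : 6c 7b 65 69 85 9f 5a f8
query mem[0x12]=0x85, mem[0x02]=0xcb, mem[0x0e]=0x6c, mem[0x0d]=0x71

MEM[0x12,0x02,0x0e,0x0d] = 85 cb 6c 71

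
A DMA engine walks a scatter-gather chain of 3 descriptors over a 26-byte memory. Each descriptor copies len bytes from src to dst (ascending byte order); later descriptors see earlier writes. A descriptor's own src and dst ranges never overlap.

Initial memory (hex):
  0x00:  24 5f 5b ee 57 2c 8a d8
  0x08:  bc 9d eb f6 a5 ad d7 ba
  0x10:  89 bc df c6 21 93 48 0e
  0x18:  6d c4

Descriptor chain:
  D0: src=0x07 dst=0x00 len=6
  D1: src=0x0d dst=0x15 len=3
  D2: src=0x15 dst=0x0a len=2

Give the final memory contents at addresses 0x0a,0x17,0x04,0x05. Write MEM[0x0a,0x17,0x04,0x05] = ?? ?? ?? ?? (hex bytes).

MEM[0x0a,0x17,0x04,0x05] = ad ba f6 a5

#0 dst[0x00+6] := {0xd8,0xbc,0x9d,0xeb,0xf6,0xa5}
#1 dst[0x15+3] := {0xad,0xd7,0xba}
#2 dst[0x0a+2] := {0xad,0xd7}
query mem[0x0a]=0xad, mem[0x17]=0xba, mem[0x04]=0xf6, mem[0x05]=0xa5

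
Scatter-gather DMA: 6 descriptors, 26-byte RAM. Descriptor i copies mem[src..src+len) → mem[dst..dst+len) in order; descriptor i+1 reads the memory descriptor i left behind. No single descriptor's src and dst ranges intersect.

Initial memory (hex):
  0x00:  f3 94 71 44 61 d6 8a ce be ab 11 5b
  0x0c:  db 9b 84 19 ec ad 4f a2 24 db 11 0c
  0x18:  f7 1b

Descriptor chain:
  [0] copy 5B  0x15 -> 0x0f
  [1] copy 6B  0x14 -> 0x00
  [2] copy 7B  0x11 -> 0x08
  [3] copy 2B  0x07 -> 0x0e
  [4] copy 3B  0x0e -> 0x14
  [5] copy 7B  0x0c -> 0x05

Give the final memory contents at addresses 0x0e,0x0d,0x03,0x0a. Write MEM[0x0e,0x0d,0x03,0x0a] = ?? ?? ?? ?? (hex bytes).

MEM[0x0e,0x0d,0x03,0x0a] = ce 11 0c 0c

D0: mem[0x0f..0x13] <- [db 11 0c f7 1b]
D1: mem[0x00..0x05] <- [24 db 11 0c f7 1b]
D2: mem[0x08..0x0e] <- [0c f7 1b 24 db 11 0c]
D3: mem[0x0e..0x0f] <- [ce 0c]
D4: mem[0x14..0x16] <- [ce 0c 11]
D5: mem[0x05..0x0b] <- [db 11 ce 0c 11 0c f7]
query mem[0x0e]=0xce, mem[0x0d]=0x11, mem[0x03]=0x0c, mem[0x0a]=0x0c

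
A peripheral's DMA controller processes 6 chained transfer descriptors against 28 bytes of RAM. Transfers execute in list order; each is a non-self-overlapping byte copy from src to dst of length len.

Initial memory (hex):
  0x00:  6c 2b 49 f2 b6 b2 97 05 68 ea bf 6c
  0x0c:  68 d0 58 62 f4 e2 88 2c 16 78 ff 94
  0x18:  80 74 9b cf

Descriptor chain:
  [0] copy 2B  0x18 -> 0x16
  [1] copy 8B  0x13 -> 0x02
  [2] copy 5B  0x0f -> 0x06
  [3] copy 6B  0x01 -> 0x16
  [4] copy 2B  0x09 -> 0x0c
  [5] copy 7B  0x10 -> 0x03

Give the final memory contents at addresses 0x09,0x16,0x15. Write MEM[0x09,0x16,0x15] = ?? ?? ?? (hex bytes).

MEM[0x09,0x16,0x15] = 2b 2b 78

D0: mem[0x16..0x17] <- [80 74]
D1: mem[0x02..0x09] <- [2c 16 78 80 74 80 74 9b]
D2: mem[0x06..0x0a] <- [62 f4 e2 88 2c]
D3: mem[0x16..0x1b] <- [2b 2c 16 78 80 62]
D4: mem[0x0c..0x0d] <- [88 2c]
D5: mem[0x03..0x09] <- [f4 e2 88 2c 16 78 2b]
query mem[0x09]=0x2b, mem[0x16]=0x2b, mem[0x15]=0x78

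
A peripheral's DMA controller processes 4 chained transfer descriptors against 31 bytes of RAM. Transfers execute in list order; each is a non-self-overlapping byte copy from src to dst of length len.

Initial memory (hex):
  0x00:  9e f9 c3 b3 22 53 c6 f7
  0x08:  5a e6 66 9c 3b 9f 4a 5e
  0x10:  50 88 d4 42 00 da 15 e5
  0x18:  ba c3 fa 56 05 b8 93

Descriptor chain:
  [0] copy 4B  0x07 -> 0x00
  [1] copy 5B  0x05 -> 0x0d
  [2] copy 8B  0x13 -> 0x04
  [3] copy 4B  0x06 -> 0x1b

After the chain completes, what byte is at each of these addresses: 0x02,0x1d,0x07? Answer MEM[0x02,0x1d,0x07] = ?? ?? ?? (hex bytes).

D0: mem[0x00..0x03] <- [f7 5a e6 66]
D1: mem[0x0d..0x11] <- [53 c6 f7 5a e6]
D2: mem[0x04..0x0b] <- [42 00 da 15 e5 ba c3 fa]
D3: mem[0x1b..0x1e] <- [da 15 e5 ba]
query mem[0x02]=0xe6, mem[0x1d]=0xe5, mem[0x07]=0x15

MEM[0x02,0x1d,0x07] = e6 e5 15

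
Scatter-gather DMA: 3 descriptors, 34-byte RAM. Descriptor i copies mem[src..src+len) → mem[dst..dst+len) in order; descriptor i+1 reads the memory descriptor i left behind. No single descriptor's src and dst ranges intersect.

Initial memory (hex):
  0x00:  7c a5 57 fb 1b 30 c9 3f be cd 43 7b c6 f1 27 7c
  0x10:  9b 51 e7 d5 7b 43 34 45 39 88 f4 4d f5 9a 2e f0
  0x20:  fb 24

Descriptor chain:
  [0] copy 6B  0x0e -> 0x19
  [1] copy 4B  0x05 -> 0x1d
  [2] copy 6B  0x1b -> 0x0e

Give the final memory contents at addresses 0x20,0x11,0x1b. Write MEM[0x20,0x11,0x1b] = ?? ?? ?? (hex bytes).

MEM[0x20,0x11,0x1b] = be c9 9b

  after D0: wrote 6B at 0x19 = 277c9b51e7d5
  after D1: wrote 4B at 0x1d = 30c93fbe
  after D2: wrote 6B at 0x0e = 9b5130c93fbe
query mem[0x20]=0xbe, mem[0x11]=0xc9, mem[0x1b]=0x9b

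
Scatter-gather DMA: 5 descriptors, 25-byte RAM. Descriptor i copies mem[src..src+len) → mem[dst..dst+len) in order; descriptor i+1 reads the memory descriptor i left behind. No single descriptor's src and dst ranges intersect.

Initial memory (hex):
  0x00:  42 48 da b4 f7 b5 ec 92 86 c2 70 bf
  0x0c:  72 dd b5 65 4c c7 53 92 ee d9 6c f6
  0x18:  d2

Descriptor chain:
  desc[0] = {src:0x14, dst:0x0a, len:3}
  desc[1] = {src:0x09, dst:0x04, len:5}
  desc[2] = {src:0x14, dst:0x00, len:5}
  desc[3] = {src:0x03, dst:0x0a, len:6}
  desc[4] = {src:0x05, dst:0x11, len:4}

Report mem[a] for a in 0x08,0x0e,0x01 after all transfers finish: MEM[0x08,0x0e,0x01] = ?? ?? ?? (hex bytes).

MEM[0x08,0x0e,0x01] = dd 6c d9

  after D0: wrote 3B at 0x0a = eed96c
  after D1: wrote 5B at 0x04 = c2eed96cdd
  after D2: wrote 5B at 0x00 = eed96cf6d2
  after D3: wrote 6B at 0x0a = f6d2eed96cdd
  after D4: wrote 4B at 0x11 = eed96cdd
query mem[0x08]=0xdd, mem[0x0e]=0x6c, mem[0x01]=0xd9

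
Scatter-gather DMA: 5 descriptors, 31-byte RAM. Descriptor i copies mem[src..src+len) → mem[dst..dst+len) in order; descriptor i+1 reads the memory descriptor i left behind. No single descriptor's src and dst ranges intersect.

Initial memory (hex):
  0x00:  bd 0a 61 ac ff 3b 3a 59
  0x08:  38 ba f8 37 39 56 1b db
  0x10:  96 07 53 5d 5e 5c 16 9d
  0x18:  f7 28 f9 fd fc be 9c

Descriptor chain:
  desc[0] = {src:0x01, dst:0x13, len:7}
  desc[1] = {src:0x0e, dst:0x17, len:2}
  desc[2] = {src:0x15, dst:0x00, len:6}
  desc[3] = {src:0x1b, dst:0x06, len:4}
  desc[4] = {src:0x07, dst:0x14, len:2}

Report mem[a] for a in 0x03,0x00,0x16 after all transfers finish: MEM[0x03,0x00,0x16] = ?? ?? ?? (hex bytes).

MEM[0x03,0x00,0x16] = db ac ff

D0: mem[0x13..0x19] <- [0a 61 ac ff 3b 3a 59]
D1: mem[0x17..0x18] <- [1b db]
D2: mem[0x00..0x05] <- [ac ff 1b db 59 f9]
D3: mem[0x06..0x09] <- [fd fc be 9c]
D4: mem[0x14..0x15] <- [fc be]
query mem[0x03]=0xdb, mem[0x00]=0xac, mem[0x16]=0xff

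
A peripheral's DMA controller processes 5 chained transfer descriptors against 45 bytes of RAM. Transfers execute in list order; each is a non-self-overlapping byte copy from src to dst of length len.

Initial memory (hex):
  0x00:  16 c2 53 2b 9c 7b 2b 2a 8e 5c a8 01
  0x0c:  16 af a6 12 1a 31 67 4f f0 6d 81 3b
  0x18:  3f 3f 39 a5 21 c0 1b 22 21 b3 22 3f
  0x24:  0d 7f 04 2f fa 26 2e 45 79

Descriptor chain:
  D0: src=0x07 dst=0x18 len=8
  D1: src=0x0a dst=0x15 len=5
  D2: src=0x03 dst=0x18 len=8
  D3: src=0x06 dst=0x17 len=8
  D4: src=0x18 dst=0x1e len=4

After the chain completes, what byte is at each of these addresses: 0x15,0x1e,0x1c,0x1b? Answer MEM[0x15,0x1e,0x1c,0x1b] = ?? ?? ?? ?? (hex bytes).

MEM[0x15,0x1e,0x1c,0x1b] = a8 2a 01 a8

  after D0: wrote 8B at 0x18 = 2a8e5ca80116afa6
  after D1: wrote 5B at 0x15 = a80116afa6
  after D2: wrote 8B at 0x18 = 2b9c7b2b2a8e5ca8
  after D3: wrote 8B at 0x17 = 2b2a8e5ca80116af
  after D4: wrote 4B at 0x1e = 2a8e5ca8
query mem[0x15]=0xa8, mem[0x1e]=0x2a, mem[0x1c]=0x01, mem[0x1b]=0xa8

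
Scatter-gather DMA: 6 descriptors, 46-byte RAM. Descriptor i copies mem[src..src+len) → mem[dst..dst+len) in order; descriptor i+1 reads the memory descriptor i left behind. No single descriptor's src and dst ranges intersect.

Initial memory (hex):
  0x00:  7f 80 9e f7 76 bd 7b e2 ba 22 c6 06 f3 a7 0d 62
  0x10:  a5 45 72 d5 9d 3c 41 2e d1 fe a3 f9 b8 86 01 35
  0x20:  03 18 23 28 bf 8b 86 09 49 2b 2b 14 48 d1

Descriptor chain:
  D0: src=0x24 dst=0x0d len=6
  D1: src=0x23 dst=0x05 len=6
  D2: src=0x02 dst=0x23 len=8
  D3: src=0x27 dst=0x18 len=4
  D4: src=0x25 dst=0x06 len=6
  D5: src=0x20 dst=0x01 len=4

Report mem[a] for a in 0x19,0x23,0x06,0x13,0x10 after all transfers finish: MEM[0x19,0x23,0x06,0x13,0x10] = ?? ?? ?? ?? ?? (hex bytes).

#0 dst[0x0d+6] := {0xbf,0x8b,0x86,0x09,0x49,0x2b}
#1 dst[0x05+6] := {0x28,0xbf,0x8b,0x86,0x09,0x49}
#2 dst[0x23+8] := {0x9e,0xf7,0x76,0x28,0xbf,0x8b,0x86,0x09}
#3 dst[0x18+4] := {0xbf,0x8b,0x86,0x09}
#4 dst[0x06+6] := {0x76,0x28,0xbf,0x8b,0x86,0x09}
#5 dst[0x01+4] := {0x03,0x18,0x23,0x9e}
query mem[0x19]=0x8b, mem[0x23]=0x9e, mem[0x06]=0x76, mem[0x13]=0xd5, mem[0x10]=0x09

MEM[0x19,0x23,0x06,0x13,0x10] = 8b 9e 76 d5 09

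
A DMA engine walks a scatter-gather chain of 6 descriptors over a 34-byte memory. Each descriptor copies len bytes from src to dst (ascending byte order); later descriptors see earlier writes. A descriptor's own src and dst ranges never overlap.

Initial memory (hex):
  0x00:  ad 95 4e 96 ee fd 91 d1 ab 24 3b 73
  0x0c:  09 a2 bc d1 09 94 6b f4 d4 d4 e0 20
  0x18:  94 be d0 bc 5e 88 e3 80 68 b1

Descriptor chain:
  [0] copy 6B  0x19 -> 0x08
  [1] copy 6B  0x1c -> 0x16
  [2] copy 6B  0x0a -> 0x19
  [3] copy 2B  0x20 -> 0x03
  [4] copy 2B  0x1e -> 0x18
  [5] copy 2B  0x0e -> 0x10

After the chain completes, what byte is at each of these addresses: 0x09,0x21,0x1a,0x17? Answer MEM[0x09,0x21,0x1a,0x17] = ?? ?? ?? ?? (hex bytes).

[0] 0x19->0x08 len=6 : be d0 bc 5e 88 e3
[1] 0x1c->0x16 len=6 : 5e 88 e3 80 68 b1
[2] 0x0a->0x19 len=6 : bc 5e 88 e3 bc d1
[3] 0x20->0x03 len=2 : 68 b1
[4] 0x1e->0x18 len=2 : d1 80
[5] 0x0e->0x10 len=2 : bc d1
query mem[0x09]=0xd0, mem[0x21]=0xb1, mem[0x1a]=0x5e, mem[0x17]=0x88

MEM[0x09,0x21,0x1a,0x17] = d0 b1 5e 88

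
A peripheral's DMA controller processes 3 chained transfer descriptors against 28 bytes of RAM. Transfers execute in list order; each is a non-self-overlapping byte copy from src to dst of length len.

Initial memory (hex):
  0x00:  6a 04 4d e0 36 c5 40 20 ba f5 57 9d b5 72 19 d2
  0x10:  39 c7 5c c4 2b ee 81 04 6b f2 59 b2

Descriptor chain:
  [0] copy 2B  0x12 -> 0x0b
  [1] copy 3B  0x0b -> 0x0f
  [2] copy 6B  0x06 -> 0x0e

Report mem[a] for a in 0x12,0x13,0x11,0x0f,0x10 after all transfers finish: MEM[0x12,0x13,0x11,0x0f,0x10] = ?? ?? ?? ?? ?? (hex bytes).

D0: mem[0x0b..0x0c] <- [5c c4]
D1: mem[0x0f..0x11] <- [5c c4 72]
D2: mem[0x0e..0x13] <- [40 20 ba f5 57 5c]
query mem[0x12]=0x57, mem[0x13]=0x5c, mem[0x11]=0xf5, mem[0x0f]=0x20, mem[0x10]=0xba

MEM[0x12,0x13,0x11,0x0f,0x10] = 57 5c f5 20 ba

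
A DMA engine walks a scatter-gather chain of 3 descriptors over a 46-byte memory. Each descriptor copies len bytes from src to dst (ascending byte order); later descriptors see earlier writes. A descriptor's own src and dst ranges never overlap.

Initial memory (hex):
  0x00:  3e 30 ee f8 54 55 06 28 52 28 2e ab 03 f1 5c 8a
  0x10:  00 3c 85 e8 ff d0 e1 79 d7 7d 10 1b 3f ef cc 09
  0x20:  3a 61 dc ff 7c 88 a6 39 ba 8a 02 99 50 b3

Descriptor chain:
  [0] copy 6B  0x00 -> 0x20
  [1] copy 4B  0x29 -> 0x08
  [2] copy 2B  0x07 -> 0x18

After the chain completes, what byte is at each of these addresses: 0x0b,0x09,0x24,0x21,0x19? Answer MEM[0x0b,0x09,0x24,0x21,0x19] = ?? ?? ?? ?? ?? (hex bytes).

#0 dst[0x20+6] := {0x3e,0x30,0xee,0xf8,0x54,0x55}
#1 dst[0x08+4] := {0x8a,0x02,0x99,0x50}
#2 dst[0x18+2] := {0x28,0x8a}
query mem[0x0b]=0x50, mem[0x09]=0x02, mem[0x24]=0x54, mem[0x21]=0x30, mem[0x19]=0x8a

MEM[0x0b,0x09,0x24,0x21,0x19] = 50 02 54 30 8a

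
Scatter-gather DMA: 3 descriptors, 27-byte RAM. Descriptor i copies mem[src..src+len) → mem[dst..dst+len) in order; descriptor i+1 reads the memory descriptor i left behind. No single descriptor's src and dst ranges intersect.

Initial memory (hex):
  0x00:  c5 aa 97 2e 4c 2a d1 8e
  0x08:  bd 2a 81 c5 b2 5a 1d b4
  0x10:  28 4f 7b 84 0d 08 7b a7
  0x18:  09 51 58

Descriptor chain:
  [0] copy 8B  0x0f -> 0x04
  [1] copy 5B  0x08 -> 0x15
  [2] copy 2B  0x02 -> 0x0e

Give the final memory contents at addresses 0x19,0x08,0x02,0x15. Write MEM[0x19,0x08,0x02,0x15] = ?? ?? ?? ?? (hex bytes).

[0] 0x0f->0x04 len=8 : b4 28 4f 7b 84 0d 08 7b
[1] 0x08->0x15 len=5 : 84 0d 08 7b b2
[2] 0x02->0x0e len=2 : 97 2e
query mem[0x19]=0xb2, mem[0x08]=0x84, mem[0x02]=0x97, mem[0x15]=0x84

MEM[0x19,0x08,0x02,0x15] = b2 84 97 84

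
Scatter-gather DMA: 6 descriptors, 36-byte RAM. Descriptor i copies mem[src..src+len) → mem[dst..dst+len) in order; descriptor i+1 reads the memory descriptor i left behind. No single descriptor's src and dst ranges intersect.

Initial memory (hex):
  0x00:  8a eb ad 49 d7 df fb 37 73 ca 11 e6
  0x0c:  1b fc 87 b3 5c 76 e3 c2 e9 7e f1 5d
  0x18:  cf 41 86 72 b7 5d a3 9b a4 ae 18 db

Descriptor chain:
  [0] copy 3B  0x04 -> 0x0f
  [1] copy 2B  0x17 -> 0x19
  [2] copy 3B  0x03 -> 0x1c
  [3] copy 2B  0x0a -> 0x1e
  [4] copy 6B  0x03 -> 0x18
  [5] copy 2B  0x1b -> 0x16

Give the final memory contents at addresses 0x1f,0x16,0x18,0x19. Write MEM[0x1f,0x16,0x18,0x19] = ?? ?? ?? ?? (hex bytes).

MEM[0x1f,0x16,0x18,0x19] = e6 fb 49 d7

#0 dst[0x0f+3] := {0xd7,0xdf,0xfb}
#1 dst[0x19+2] := {0x5d,0xcf}
#2 dst[0x1c+3] := {0x49,0xd7,0xdf}
#3 dst[0x1e+2] := {0x11,0xe6}
#4 dst[0x18+6] := {0x49,0xd7,0xdf,0xfb,0x37,0x73}
#5 dst[0x16+2] := {0xfb,0x37}
query mem[0x1f]=0xe6, mem[0x16]=0xfb, mem[0x18]=0x49, mem[0x19]=0xd7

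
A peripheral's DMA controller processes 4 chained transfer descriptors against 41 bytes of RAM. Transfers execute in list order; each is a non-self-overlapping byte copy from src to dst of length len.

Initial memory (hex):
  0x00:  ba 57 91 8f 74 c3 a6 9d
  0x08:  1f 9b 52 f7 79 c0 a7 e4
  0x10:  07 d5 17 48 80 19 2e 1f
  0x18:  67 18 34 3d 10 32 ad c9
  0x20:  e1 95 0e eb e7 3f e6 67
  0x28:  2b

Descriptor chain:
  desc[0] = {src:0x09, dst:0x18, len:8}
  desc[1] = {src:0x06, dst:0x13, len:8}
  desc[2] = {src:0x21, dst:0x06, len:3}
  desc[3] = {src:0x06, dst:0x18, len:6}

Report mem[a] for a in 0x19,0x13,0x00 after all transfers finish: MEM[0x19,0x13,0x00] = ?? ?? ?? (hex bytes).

D0: mem[0x18..0x1f] <- [9b 52 f7 79 c0 a7 e4 07]
D1: mem[0x13..0x1a] <- [a6 9d 1f 9b 52 f7 79 c0]
D2: mem[0x06..0x08] <- [95 0e eb]
D3: mem[0x18..0x1d] <- [95 0e eb 9b 52 f7]
query mem[0x19]=0x0e, mem[0x13]=0xa6, mem[0x00]=0xba

MEM[0x19,0x13,0x00] = 0e a6 ba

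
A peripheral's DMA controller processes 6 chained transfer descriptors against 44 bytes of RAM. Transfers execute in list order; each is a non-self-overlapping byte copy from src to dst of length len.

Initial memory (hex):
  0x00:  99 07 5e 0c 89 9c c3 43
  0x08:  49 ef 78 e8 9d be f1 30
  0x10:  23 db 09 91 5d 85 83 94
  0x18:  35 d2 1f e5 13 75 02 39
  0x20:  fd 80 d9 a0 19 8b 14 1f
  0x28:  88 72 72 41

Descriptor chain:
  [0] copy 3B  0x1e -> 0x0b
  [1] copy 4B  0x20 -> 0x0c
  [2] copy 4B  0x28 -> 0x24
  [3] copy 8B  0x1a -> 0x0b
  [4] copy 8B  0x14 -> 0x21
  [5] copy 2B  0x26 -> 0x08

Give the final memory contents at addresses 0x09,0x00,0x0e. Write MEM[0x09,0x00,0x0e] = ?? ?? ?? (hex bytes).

  after D0: wrote 3B at 0x0b = 0239fd
  after D1: wrote 4B at 0x0c = fd80d9a0
  after D2: wrote 4B at 0x24 = 88727241
  after D3: wrote 8B at 0x0b = 1fe513750239fd80
  after D4: wrote 8B at 0x21 = 5d85839435d21fe5
  after D5: wrote 2B at 0x08 = d21f
query mem[0x09]=0x1f, mem[0x00]=0x99, mem[0x0e]=0x75

MEM[0x09,0x00,0x0e] = 1f 99 75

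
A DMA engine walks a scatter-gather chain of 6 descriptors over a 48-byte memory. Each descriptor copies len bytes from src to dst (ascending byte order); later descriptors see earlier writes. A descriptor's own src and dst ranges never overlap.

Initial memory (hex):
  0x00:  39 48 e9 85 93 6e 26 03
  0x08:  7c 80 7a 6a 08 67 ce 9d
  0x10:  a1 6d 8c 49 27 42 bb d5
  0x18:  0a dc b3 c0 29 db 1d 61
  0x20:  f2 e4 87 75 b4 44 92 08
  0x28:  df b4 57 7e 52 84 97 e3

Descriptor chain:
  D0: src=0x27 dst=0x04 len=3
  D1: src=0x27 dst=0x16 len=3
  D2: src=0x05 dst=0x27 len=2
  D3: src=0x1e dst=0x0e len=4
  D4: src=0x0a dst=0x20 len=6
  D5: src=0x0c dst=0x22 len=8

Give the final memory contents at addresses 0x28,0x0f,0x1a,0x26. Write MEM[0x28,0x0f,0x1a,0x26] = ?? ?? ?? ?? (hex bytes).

  after D0: wrote 3B at 0x04 = 08dfb4
  after D1: wrote 3B at 0x16 = 08dfb4
  after D2: wrote 2B at 0x27 = dfb4
  after D3: wrote 4B at 0x0e = 1d61f2e4
  after D4: wrote 6B at 0x20 = 7a6a08671d61
  after D5: wrote 8B at 0x22 = 08671d61f2e48c49
query mem[0x28]=0x8c, mem[0x0f]=0x61, mem[0x1a]=0xb3, mem[0x26]=0xf2

MEM[0x28,0x0f,0x1a,0x26] = 8c 61 b3 f2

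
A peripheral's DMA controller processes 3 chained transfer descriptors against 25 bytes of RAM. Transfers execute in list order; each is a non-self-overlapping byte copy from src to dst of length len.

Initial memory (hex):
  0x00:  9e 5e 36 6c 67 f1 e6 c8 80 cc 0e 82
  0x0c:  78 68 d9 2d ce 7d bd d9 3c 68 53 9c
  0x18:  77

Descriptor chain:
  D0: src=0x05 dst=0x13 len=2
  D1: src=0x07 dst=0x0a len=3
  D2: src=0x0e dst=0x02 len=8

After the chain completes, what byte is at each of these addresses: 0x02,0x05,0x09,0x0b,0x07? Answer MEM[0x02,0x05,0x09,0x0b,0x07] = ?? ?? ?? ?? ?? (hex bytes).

MEM[0x02,0x05,0x09,0x0b,0x07] = d9 7d 68 80 f1

D0: mem[0x13..0x14] <- [f1 e6]
D1: mem[0x0a..0x0c] <- [c8 80 cc]
D2: mem[0x02..0x09] <- [d9 2d ce 7d bd f1 e6 68]
query mem[0x02]=0xd9, mem[0x05]=0x7d, mem[0x09]=0x68, mem[0x0b]=0x80, mem[0x07]=0xf1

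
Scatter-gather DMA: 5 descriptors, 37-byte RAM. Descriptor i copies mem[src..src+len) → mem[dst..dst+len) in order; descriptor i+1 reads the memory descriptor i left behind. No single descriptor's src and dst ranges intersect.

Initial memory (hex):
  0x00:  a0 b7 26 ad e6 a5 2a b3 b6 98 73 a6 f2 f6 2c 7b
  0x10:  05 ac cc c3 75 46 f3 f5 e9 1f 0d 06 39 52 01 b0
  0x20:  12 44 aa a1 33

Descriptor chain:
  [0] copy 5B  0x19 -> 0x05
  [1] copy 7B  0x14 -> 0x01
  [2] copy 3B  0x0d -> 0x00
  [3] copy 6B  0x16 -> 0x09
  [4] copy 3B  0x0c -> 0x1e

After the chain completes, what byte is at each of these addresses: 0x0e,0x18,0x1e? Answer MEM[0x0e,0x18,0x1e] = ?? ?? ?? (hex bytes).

MEM[0x0e,0x18,0x1e] = 06 e9 1f

  after D0: wrote 5B at 0x05 = 1f0d063952
  after D1: wrote 7B at 0x01 = 7546f3f5e91f0d
  after D2: wrote 3B at 0x00 = f62c7b
  after D3: wrote 6B at 0x09 = f3f5e91f0d06
  after D4: wrote 3B at 0x1e = 1f0d06
query mem[0x0e]=0x06, mem[0x18]=0xe9, mem[0x1e]=0x1f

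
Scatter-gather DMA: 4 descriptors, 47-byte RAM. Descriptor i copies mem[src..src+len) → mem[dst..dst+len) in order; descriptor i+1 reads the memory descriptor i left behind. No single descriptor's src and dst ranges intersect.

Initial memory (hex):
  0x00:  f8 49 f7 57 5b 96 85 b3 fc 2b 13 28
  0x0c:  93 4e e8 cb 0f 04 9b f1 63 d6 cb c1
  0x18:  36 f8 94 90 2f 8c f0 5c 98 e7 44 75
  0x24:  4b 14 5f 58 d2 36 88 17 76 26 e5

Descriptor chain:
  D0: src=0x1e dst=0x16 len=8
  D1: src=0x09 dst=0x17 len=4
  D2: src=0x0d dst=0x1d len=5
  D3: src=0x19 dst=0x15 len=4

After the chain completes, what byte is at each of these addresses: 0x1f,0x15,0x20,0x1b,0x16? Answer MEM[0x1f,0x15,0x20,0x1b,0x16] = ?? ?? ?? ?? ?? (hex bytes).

MEM[0x1f,0x15,0x20,0x1b,0x16] = cb 28 0f 75 93

  after D0: wrote 8B at 0x16 = f05c98e744754b14
  after D1: wrote 4B at 0x17 = 2b132893
  after D2: wrote 5B at 0x1d = 4ee8cb0f04
  after D3: wrote 4B at 0x15 = 2893754b
query mem[0x1f]=0xcb, mem[0x15]=0x28, mem[0x20]=0x0f, mem[0x1b]=0x75, mem[0x16]=0x93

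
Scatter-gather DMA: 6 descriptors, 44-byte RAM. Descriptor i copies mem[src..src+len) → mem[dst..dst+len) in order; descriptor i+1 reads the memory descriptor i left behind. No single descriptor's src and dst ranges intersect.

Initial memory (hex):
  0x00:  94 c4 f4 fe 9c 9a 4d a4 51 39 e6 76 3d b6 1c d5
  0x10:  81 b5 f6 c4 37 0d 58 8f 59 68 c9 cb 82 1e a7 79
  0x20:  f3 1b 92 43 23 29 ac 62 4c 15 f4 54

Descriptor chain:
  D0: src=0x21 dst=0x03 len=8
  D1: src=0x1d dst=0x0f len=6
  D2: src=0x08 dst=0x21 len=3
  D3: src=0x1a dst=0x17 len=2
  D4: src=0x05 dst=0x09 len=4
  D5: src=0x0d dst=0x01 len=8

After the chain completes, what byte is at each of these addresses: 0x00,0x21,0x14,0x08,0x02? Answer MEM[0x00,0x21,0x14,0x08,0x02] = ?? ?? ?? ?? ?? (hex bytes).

MEM[0x00,0x21,0x14,0x08,0x02] = 94 ac 92 92 1c

D0: mem[0x03..0x0a] <- [1b 92 43 23 29 ac 62 4c]
D1: mem[0x0f..0x14] <- [1e a7 79 f3 1b 92]
D2: mem[0x21..0x23] <- [ac 62 4c]
D3: mem[0x17..0x18] <- [c9 cb]
D4: mem[0x09..0x0c] <- [43 23 29 ac]
D5: mem[0x01..0x08] <- [b6 1c 1e a7 79 f3 1b 92]
query mem[0x00]=0x94, mem[0x21]=0xac, mem[0x14]=0x92, mem[0x08]=0x92, mem[0x02]=0x1c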